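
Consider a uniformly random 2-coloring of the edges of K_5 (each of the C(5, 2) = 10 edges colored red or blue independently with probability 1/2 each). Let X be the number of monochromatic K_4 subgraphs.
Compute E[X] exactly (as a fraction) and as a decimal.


Let X = Σ_S X_S over the C(5, 4) = 5 subsets S of size 4, where X_S = 1 if the K_4 on S is monochromatic.
For a fixed S, the K_4 on S has C(4, 2) = 6 edges. P[all 6 edges red] = (1/2)^6, and likewise for blue, so P[monochromatic] = 2·(1/2)^6 = 2^{1 − 6} = 1/32.
By linearity: E[X] = C(5, 4) · 2^{1 − 6} = 5 · 1/32 = 5/32.
Numerically: E[X] ≈ 0.15625.

E[X] = C(5,4)·2^(1−C(4,2)) = 5/32 ≈ 0.15625.


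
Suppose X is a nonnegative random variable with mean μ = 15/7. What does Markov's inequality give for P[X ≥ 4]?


μ = E[X] = 15/7, a = 4.
Markov: P[X ≥ 4] ≤ μ/a = (15/7)/4 = 15/28.
Numerically: ≈ 0.536.
(Since a = 4 > μ = 2.143, the bound 15/28 is < 1 and informative.)

P[X ≥ 4] ≤ 15/28 ≈ 0.536.


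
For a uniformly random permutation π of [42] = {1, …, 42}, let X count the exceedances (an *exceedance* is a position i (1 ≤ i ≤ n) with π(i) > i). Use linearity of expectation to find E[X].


Write X = Σ_{i=1}^{42} X_i, where X_i = 1_{π(i) > i}.
For each fixed i, π(i) is uniform over {1, …, 42} (marginal of a uniform permutation), so P[π(i) > i] = (n − i)/n. Summing: Σ_{i=1}^{42} (n − i)/n = (0 + 1 + … + 41)/42 = 42(42 − 1)/(2·42) = (42 − 1)/2.
Hence E[X] = Σ_{i=1}^{42} (42 − i)/42 = 41/2 ≈ 20.500000.

E[X] = 41/2 = 20.500000.


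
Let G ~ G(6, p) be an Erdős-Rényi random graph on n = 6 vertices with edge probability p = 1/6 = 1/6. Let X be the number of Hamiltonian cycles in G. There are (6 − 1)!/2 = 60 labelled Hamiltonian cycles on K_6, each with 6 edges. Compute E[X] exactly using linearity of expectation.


K_6 has (6 − 1)!/2 = 60 labelled Hamiltonian cycles.
For each such Hamiltonian cycle H, let X_H = 1 if all 6 edges of H are present in G. Then P[X_H = 1] = p^{6} = (1/6)^{6} = 1/46656.
By linearity of expectation: E[X] = Σ_H E[X_H] = 60 · p^{6} = 60 · 1/46656 = 5/3888.
Numerically: E[X] ≈ 0.001286.

E[X] = 60 · (1/6)^{6} = 5/3888 ≈ 0.001286.


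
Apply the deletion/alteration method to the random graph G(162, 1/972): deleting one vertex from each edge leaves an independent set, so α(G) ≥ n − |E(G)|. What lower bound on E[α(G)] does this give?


E[|E(G)|] = C(162, 2)·p = 13041 · (1/972) = 161/12.
E[α(G)] ≥ n − E[|E(G)|] = 162 − 161/12 = 1783/12.
Numerically: ≈ 148.58333.
(This is only a lower bound; the true E[α(G)] may be larger.)

E[α(G)] ≥ 1783/12 ≈ 148.58333.


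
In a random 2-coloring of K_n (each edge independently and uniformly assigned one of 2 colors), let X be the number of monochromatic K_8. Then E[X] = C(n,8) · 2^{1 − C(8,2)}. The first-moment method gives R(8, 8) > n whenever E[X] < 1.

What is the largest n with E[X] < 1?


We need C(n, 8) · 2^{1 − 28} < 1, i.e. C(n, 8) < 2^{28 − 1} = 134217728.
Check values of n near the boundary:
  n = 37: C(37, 8) = 38608020; 38608020 < 134217728? YES
  n = 38: C(38, 8) = 48903492; 48903492 < 134217728? YES
  n = 39: C(39, 8) = 61523748; 61523748 < 134217728? YES
  n = 40: C(40, 8) = 76904685; 76904685 < 134217728? YES
  n = 41: C(41, 8) = 95548245; 95548245 < 134217728? YES
  n = 42: C(42, 8) = 118030185; 118030185 < 134217728? YES
  n = 43: C(43, 8) = 145008513; 145008513 < 134217728? NO
  n = 44: C(44, 8) = 177232627; 177232627 < 134217728? NO
  n = 45: C(45, 8) = 215553195; 215553195 < 134217728? NO
The largest n with C(n, 8) < 134217728 is n = 42 (where E[X] = 118030185/134217728 ≈ 0.879393). Hence R(8, 8) > 42, i.e. R(8, 8) ≥ 43.

Largest n = 42; hence R(8, 8) > 42.


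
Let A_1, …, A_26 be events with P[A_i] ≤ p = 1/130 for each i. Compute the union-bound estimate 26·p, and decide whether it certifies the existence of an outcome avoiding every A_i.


Union bound: P[∪_{i=1}^{26} A_i] ≤ Σ_i P[A_i] ≤ 26·p = 26·(1/130) = 1/5.
Numerically: 1/5 ≈ 0.200000.
Is 1/5 < 1? YES.
Since P[∪ A_i] ≤ 1/5 < 1, the complement has P[∩ A_i^c] ≥ 1 − 1/5 = 4/5 > 0, so some outcome avoids every A_i.

26·p = 1/5 ≈ 0.200000; existence CERTIFIED by the union bound.


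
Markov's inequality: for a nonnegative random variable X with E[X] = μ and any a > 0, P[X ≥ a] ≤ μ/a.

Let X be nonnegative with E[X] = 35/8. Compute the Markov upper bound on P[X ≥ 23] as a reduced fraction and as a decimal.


μ = E[X] = 35/8, a = 23.
Markov: P[X ≥ 23] ≤ μ/a = (35/8)/23 = 35/184.
Numerically: ≈ 0.19022.
(Since a = 23 > μ = 4.37500, the bound 35/184 is < 1 and informative.)

P[X ≥ 23] ≤ 35/184 ≈ 0.19022.


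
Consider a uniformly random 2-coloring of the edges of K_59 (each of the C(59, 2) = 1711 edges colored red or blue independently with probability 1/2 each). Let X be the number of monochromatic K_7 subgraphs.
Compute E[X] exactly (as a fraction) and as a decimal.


Let X = Σ_S X_S over the C(59, 7) = 341149446 subsets S of size 7, where X_S = 1 if the K_7 on S is monochromatic.
For a fixed S, the K_7 on S has C(7, 2) = 21 edges. P[all 21 edges red] = (1/2)^21, and likewise for blue, so P[monochromatic] = 2·(1/2)^21 = 2^{1 − 21} = 1/1048576.
By linearity of expectation: E[X] = C(59, 7) · 2^{1 − 21} = 341149446 · 1/1048576 = 170574723/524288.
Numerically: E[X] ≈ 325.345.

E[X] = C(59,7)·2^(1−C(7,2)) = 170574723/524288 ≈ 325.345.


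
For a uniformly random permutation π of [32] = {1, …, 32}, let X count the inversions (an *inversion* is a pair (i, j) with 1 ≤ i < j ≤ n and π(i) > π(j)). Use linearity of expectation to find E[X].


Write X = Σ X_I over the C(32, 2) = 496 pairs i < j, with X_I the indicator of one inversion.
There are 496 indicators.
For each fixed pair i < j, the values π(i) and π(j) are two distinct elements of {1, …, 32} in uniformly random order; by symmetry P[π(i) > π(j)] = 1/2.
By linearity: E[X] = 496 · (1/2) = C(32, 2) · (1/2) = 496/2 = 248 ≈ 248.000000.

E[X] = 248 = 248.000000.


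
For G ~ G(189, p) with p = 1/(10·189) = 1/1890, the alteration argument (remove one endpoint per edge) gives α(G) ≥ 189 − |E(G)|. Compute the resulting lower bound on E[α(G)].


E[|E(G)|] = C(189, 2)·p = 17766 · (1/1890) = 47/5.
E[α(G)] ≥ n − E[|E(G)|] = 189 − 47/5 = 898/5.
Numerically: ≈ 179.6000.
(This is only a lower bound; the true E[α(G)] may be larger.)

E[α(G)] ≥ 898/5 ≈ 179.6000.


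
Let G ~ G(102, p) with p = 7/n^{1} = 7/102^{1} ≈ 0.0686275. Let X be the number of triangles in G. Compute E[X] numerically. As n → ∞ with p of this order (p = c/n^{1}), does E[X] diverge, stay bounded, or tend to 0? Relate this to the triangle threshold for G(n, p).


Number of potential triangles: C(102, 3) = 171700.
Each occurs with probability p³ ≈ (0.0686275)³ ≈ 3.23216561e-04.
By linearity: E[X] = C(102, 3)·p³ ≈ 171700 · 3.23216561e-04 ≈ 55.496283.
Here α = 1, so p = 7/n is exactly at the triangle threshold p ~ 1/n. Asymptotically E[X] → c³/6 = 7³/6 = 343/6 ≈ 57.166667, a bounded constant. In this regime the triangle count is asymptotically Poisson(c³/6).

E[X] ≈ 55.496283; in regime p = Θ(1/n^{1}) E[X] stays bounded (at the triangle threshold p ~ 1/n).


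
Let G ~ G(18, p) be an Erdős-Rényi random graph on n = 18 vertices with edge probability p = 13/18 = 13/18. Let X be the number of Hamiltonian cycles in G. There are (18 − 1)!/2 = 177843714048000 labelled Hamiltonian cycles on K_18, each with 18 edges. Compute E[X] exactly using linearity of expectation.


K_18 has (18 − 1)!/2 = 177843714048000 labelled Hamiltonian cycles.
For each such Hamiltonian cycle H, let X_H = 1 if all 18 edges of H are present in G. Then P[X_H = 1] = p^{18} = (13/18)^{18} = 112455406951957393129/39346408075296537575424.
Summing the indicators: E[X] = Σ_H E[X_H] = 177843714048000 · p^{18} = 177843714048000 · 112455406951957393129/39346408075296537575424 = 1674446952588776589016668875/3294258113514384.
Numerically: E[X] ≈ 5.08e+11.

E[X] = 177843714048000 · (13/18)^{18} = 1674446952588776589016668875/3294258113514384 ≈ 5.08e+11.


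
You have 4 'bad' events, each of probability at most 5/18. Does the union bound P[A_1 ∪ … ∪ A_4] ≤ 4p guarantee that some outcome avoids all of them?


Union bound: P[∪_{i=1}^{4} A_i] ≤ Σ_i P[A_i] ≤ 4·p = 4·(5/18) = 10/9.
Numerically: 10/9 ≈ 1.1111.
Is 10/9 < 1? NO.
Since the bound 10/9 is ≥ 1, the union bound is uninformative here; it does NOT by itself certify existence.

4·p = 10/9 ≈ 1.1111; existence NOT certified by the union bound.


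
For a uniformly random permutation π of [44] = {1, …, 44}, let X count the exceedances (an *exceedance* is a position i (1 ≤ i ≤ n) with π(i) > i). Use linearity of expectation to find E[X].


Write X = Σ_{i=1}^{44} X_i, where X_i = 1_{π(i) > i}.
For each fixed i, π(i) is uniform over {1, …, 44} (marginal of a uniform permutation), so P[π(i) > i] = (n − i)/n. Summing: Σ_{i=1}^{44} (n − i)/n = (0 + 1 + … + 43)/44 = 44(44 − 1)/(2·44) = (44 − 1)/2.
Hence E[X] = Σ_{i=1}^{44} (44 − i)/44 = 43/2 ≈ 21.50000.

E[X] = 43/2 = 21.50000.


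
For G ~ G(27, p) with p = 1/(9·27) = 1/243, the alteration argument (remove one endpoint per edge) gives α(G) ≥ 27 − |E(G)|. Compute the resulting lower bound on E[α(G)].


E[|E(G)|] = C(27, 2)·p = 351 · (1/243) = 13/9.
E[α(G)] ≥ n − E[|E(G)|] = 27 − 13/9 = 230/9.
Numerically: ≈ 25.556.
(This is only a lower bound; the true E[α(G)] may be larger.)

E[α(G)] ≥ 230/9 ≈ 25.556.


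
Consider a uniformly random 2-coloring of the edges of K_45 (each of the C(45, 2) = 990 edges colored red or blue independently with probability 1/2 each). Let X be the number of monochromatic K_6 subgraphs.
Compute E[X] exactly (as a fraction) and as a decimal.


Let X = Σ_S X_S over the C(45, 6) = 8145060 subsets S of size 6, where X_S = 1 if the K_6 on S is monochromatic.
For a fixed S, the K_6 on S has C(6, 2) = 15 edges. P[all 15 edges red] = (1/2)^15, and likewise for blue, so P[monochromatic] = 2·(1/2)^15 = 2^{1 − 15} = 1/16384.
By linearity of expectation: E[X] = C(45, 6) · 2^{1 − 15} = 8145060 · 1/16384 = 2036265/4096.
Numerically: E[X] ≈ 497.13501.

E[X] = C(45,6)·2^(1−C(6,2)) = 2036265/4096 ≈ 497.13501.


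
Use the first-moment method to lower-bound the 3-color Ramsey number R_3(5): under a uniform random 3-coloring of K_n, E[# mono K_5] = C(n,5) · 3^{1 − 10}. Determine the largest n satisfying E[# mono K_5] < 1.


We need C(n, 5) · 3^{1 − 10} < 1, i.e. C(n, 5) < 3^{10 − 1} = 19683.
Check values of n near the boundary:
  n = 16: C(16, 5) = 4368; 4368 < 19683? YES
  n = 17: C(17, 5) = 6188; 6188 < 19683? YES
  n = 18: C(18, 5) = 8568; 8568 < 19683? YES
  n = 19: C(19, 5) = 11628; 11628 < 19683? YES
  n = 20: C(20, 5) = 15504; 15504 < 19683? YES
  n = 21: C(21, 5) = 20349; 20349 < 19683? NO
  n = 22: C(22, 5) = 26334; 26334 < 19683? NO
  n = 23: C(23, 5) = 33649; 33649 < 19683? NO
The largest n with C(n, 5) < 19683 is n = 20 (where E[X] = 5168/6561 ≈ 0.7877). Hence R_3(5) > 20, i.e. R_3(5) ≥ 21.

Largest n = 20; hence R_3(5) > 20.


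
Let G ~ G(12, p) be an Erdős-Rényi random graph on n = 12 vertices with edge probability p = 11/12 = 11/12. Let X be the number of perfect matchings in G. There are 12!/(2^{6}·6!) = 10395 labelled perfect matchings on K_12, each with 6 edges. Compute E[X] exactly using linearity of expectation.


K_12 has 12!/(2^{6}·6!) = 10395 labelled perfect matchings.
For each such perfect matching H, let X_H = 1 if all 6 edges of H are present in G. Then P[X_H = 1] = p^{6} = (11/12)^{6} = 1771561/2985984.
By linearity: E[X] = Σ_H E[X_H] = 10395 · p^{6} = 10395 · 1771561/2985984 = 682050985/110592.
Numerically: E[X] ≈ 6.17e+03.

E[X] = 10395 · (11/12)^{6} = 682050985/110592 ≈ 6.17e+03.


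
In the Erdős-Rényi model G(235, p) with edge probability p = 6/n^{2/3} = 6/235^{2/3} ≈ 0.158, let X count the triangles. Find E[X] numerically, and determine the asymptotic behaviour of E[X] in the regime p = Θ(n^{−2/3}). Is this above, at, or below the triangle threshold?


Number of potential triangles: C(235, 3) = 2135445.
Each occurs with probability p³ ≈ (0.158)³ ≈ 3.91127e-03.
By linearity: E[X] = C(235, 3)·p³ ≈ 2135445 · 3.91127e-03 ≈ 8352.306.
Since α = 2/3 < 1, p = c/n^{2/3} ≫ 1/n is above the triangle threshold p ~ 1/n. Asymptotically E[X] ~ (c³/6)·n^{3(1−α)} = (6³/6)·n^{1} → ∞; triangles are abundant w.h.p.

E[X] ≈ 8352.306; in regime p = Θ(1/n^{2/3}) E[X] diverges (above the triangle threshold p ~ 1/n).


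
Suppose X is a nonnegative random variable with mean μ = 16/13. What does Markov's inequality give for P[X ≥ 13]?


μ = E[X] = 16/13, a = 13.
Markov: P[X ≥ 13] ≤ μ/a = (16/13)/13 = 16/169.
Numerically: ≈ 0.09467.
(Since a = 13 > μ = 1.23077, the bound 16/169 is < 1 and informative.)

P[X ≥ 13] ≤ 16/169 ≈ 0.09467.


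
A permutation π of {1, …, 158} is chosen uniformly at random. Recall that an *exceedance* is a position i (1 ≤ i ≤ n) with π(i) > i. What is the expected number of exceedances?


Write X = Σ_{i=1}^{158} X_i, where X_i = 1_{π(i) > i}.
For each fixed i, π(i) is uniform over {1, …, 158} (marginal of a uniform permutation), so P[π(i) > i] = (n − i)/n. Summing: Σ_{i=1}^{158} (n − i)/n = (0 + 1 + … + 157)/158 = 158(158 − 1)/(2·158) = (158 − 1)/2.
Hence E[X] = Σ_{i=1}^{158} (158 − i)/158 = 157/2 ≈ 78.5000.

E[X] = 157/2 = 78.5000.


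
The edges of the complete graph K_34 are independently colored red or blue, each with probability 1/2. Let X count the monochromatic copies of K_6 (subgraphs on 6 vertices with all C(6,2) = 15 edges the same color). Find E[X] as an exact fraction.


Let X = Σ_S X_S over the C(34, 6) = 1344904 subsets S of size 6, where X_S = 1 if the K_6 on S is monochromatic.
For a fixed S, the K_6 on S has C(6, 2) = 15 edges. P[all 15 edges red] = (1/2)^15, and likewise for blue, so P[monochromatic] = 2·(1/2)^15 = 2^{1 − 15} = 1/16384.
By linearity: E[X] = C(34, 6) · 2^{1 − 15} = 1344904 · 1/16384 = 168113/2048.
Numerically: E[X] ≈ 82.0864.

E[X] = C(34,6)·2^(1−C(6,2)) = 168113/2048 ≈ 82.0864.


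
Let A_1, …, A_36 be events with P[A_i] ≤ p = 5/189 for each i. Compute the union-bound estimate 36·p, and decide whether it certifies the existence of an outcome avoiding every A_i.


Union bound: P[∪_{i=1}^{36} A_i] ≤ Σ_i P[A_i] ≤ 36·p = 36·(5/189) = 20/21.
Numerically: 20/21 ≈ 0.9523810.
Is 20/21 < 1? YES.
Since P[∪ A_i] ≤ 20/21 < 1, the complement has P[∩ A_i^c] ≥ 1 − 20/21 = 1/21 > 0, so some outcome avoids every A_i.

36·p = 20/21 ≈ 0.9523810; existence CERTIFIED by the union bound.


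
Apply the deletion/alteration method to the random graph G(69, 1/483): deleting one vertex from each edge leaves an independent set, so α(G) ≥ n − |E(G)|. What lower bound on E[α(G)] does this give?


E[|E(G)|] = C(69, 2)·p = 2346 · (1/483) = 34/7.
E[α(G)] ≥ n − E[|E(G)|] = 69 − 34/7 = 449/7.
Numerically: ≈ 64.1429.
(This is only a lower bound; the true E[α(G)] may be larger.)

E[α(G)] ≥ 449/7 ≈ 64.1429.


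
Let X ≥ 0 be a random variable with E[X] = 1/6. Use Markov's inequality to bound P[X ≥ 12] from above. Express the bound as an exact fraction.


μ = E[X] = 1/6, a = 12.
Markov: P[X ≥ 12] ≤ μ/a = (1/6)/12 = 1/72.
Numerically: ≈ 0.013889.
(Since a = 12 > μ = 0.166667, the bound 1/72 is < 1 and informative.)

P[X ≥ 12] ≤ 1/72 ≈ 0.013889.


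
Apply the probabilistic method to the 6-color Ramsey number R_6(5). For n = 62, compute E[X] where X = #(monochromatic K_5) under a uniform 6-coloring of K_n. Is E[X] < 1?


E[X] = C(62, 5) · 6^{1 − 10} = 6471002 · 6^{−9} = 6471002/10077696.
As a reduced fraction: E[X] = 3235501/5038848 ≈ 0.64211.
Is E[X] < 1? YES.
Since E[X] < 1, there exists a 6-coloring of K_{62} with no monochromatic K_5; hence R_6(5) > 62.

E[X] = 3235501/5038848 ≈ 0.64211; E[X] < 1, so R_6(5) > 62.


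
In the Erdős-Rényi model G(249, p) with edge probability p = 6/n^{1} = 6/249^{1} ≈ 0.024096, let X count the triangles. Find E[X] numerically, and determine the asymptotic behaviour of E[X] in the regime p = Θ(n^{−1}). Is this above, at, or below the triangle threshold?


Number of potential triangles: C(249, 3) = 2542124.
Each occurs with probability p³ ≈ (0.024096)³ ≈ 1.3991224e-05.
By linearity: E[X] = C(249, 3)·p³ ≈ 2542124 · 1.3991224e-05 ≈ 35.56743.
Here α = 1, so p = 6/n is exactly at the triangle threshold p ~ 1/n. Asymptotically E[X] → c³/6 = 6³/6 = 36 ≈ 36.00000, a bounded constant. In this regime the triangle count is asymptotically Poisson(c³/6).

E[X] ≈ 35.56743; in regime p = Θ(1/n^{1}) E[X] stays bounded (at the triangle threshold p ~ 1/n).


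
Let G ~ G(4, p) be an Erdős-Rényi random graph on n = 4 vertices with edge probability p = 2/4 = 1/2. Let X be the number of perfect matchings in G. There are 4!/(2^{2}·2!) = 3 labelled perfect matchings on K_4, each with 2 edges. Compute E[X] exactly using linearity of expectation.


K_4 has 4!/(2^{2}·2!) = 3 labelled perfect matchings.
For each such perfect matching H, let X_H = 1 if all 2 edges of H are present in G. Then P[X_H = 1] = p^{2} = (1/2)^{2} = 1/4.
Summing the indicators: E[X] = Σ_H E[X_H] = 3 · p^{2} = 3 · 1/4 = 3/4.
Numerically: E[X] ≈ 0.75.

E[X] = 3 · (1/2)^{2} = 3/4 ≈ 0.75.


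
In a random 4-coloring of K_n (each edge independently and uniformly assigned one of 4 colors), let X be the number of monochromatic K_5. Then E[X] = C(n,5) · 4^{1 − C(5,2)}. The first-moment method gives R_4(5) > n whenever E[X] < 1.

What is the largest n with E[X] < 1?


We need C(n, 5) · 4^{1 − 10} < 1, i.e. C(n, 5) < 4^{10 − 1} = 262144.
Check values of n near the boundary:
  n = 30: C(30, 5) = 142506; 142506 < 262144? YES
  n = 31: C(31, 5) = 169911; 169911 < 262144? YES
  n = 32: C(32, 5) = 201376; 201376 < 262144? YES
  n = 33: C(33, 5) = 237336; 237336 < 262144? YES
  n = 34: C(34, 5) = 278256; 278256 < 262144? NO
The largest n with C(n, 5) < 262144 is n = 33 (where E[X] = 29667/32768 ≈ 0.9054). Hence R_4(5) > 33, i.e. R_4(5) ≥ 34.

Largest n = 33; hence R_4(5) > 33.


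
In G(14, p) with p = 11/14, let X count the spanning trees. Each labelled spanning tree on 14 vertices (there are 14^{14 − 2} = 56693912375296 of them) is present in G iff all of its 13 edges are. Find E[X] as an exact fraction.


K_14 has 14^{14 − 2} = 56693912375296 labelled spanning trees.
For each such spanning tree H, let X_H = 1 if all 13 edges of H are present in G. Then P[X_H = 1] = p^{13} = (11/14)^{13} = 34522712143931/793714773254144.
By linearity of expectation: E[X] = Σ_H E[X_H] = 56693912375296 · p^{13} = 56693912375296 · 34522712143931/793714773254144 = 34522712143931/14.
Numerically: E[X] ≈ 2.47e+12.

E[X] = 56693912375296 · (11/14)^{13} = 34522712143931/14 ≈ 2.47e+12.


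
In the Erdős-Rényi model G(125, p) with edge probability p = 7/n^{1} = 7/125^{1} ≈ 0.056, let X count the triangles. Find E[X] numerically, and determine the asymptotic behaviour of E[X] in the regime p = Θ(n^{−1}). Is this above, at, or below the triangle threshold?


Number of potential triangles: C(125, 3) = 317750.
Each occurs with probability p³ ≈ (0.056)³ ≈ 1.75616e-04.
By linearity: E[X] = C(125, 3)·p³ ≈ 317750 · 1.75616e-04 ≈ 55.802.
Here α = 1, so p = 7/n is exactly at the triangle threshold p ~ 1/n. Asymptotically E[X] → c³/6 = 7³/6 = 343/6 ≈ 57.167, a bounded constant. In this regime the triangle count is asymptotically Poisson(c³/6).

E[X] ≈ 55.802; in regime p = Θ(1/n^{1}) E[X] stays bounded (at the triangle threshold p ~ 1/n).


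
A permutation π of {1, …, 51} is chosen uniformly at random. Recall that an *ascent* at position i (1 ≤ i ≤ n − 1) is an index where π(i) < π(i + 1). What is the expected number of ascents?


Write X = Σ X_I over i = 1, …, 50, with X_I the indicator of one ascent.
There are 50 indicators.
For each fixed i, the pair (π(i), π(i+1)) is a uniformly random ordered pair of distinct values from {1, …, 51}; by symmetry P[π(i) < π(i+1)] = 1/2.
By linearity: E[X] = 50 · (1/2) = (51 − 1) · (1/2) = 25 ≈ 25.000000.

E[X] = 25 = 25.000000.


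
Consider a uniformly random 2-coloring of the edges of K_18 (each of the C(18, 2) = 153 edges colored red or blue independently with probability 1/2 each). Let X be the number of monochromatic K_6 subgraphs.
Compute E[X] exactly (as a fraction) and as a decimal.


Let X = Σ_S X_S over the C(18, 6) = 18564 subsets S of size 6, where X_S = 1 if the K_6 on S is monochromatic.
For a fixed S, the K_6 on S has C(6, 2) = 15 edges. P[all 15 edges red] = (1/2)^15, and likewise for blue, so P[monochromatic] = 2·(1/2)^15 = 2^{1 − 15} = 1/16384.
By linearity of expectation: E[X] = C(18, 6) · 2^{1 − 15} = 18564 · 1/16384 = 4641/4096.
Numerically: E[X] ≈ 1.1331.

E[X] = C(18,6)·2^(1−C(6,2)) = 4641/4096 ≈ 1.1331.


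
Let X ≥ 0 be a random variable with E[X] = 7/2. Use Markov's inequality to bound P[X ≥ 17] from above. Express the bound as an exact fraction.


μ = E[X] = 7/2, a = 17.
Markov: P[X ≥ 17] ≤ μ/a = (7/2)/17 = 7/34.
Numerically: ≈ 0.20588.
(Since a = 17 > μ = 3.50000, the bound 7/34 is < 1 and informative.)

P[X ≥ 17] ≤ 7/34 ≈ 0.20588.


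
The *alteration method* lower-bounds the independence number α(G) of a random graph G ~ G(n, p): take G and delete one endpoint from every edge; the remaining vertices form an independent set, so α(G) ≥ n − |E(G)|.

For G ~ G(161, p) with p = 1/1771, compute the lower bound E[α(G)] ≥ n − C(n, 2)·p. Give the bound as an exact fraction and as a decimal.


E[|E(G)|] = C(161, 2)·p = 12880 · (1/1771) = 80/11.
E[α(G)] ≥ n − E[|E(G)|] = 161 − 80/11 = 1691/11.
Numerically: ≈ 153.72727.
(This is only a lower bound; the true E[α(G)] may be larger.)

E[α(G)] ≥ 1691/11 ≈ 153.72727.


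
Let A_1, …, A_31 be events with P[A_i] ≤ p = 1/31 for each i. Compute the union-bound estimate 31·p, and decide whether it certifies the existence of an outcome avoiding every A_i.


Union bound: P[∪_{i=1}^{31} A_i] ≤ Σ_i P[A_i] ≤ 31·p = 31·(1/31) = 1.
Numerically: 1 ≈ 1.0000.
Is 1 < 1? NO.
Since the bound 1 is ≥ 1, the union bound is uninformative here; it does NOT by itself certify existence.

31·p = 1 ≈ 1.0000; existence NOT certified by the union bound.


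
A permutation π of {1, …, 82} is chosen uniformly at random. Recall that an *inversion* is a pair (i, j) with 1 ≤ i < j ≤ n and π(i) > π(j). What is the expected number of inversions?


Write X = Σ X_I over the C(82, 2) = 3321 pairs i < j, with X_I the indicator of one inversion.
There are 3321 indicators.
For each fixed pair i < j, the values π(i) and π(j) are two distinct elements of {1, …, 82} in uniformly random order; by symmetry P[π(i) > π(j)] = 1/2.
By linearity: E[X] = 3321 · (1/2) = C(82, 2) · (1/2) = 3321/2 = 3321/2 ≈ 1660.50000.

E[X] = 3321/2 = 1660.50000.


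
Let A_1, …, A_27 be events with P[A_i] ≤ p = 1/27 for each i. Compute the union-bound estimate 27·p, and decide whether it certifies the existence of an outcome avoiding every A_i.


Union bound: P[∪_{i=1}^{27} A_i] ≤ Σ_i P[A_i] ≤ 27·p = 27·(1/27) = 1.
Numerically: 1 ≈ 1.000.
Is 1 < 1? NO.
Since the bound 1 is ≥ 1, the union bound is uninformative here; it does NOT by itself certify existence.

27·p = 1 ≈ 1.000; existence NOT certified by the union bound.


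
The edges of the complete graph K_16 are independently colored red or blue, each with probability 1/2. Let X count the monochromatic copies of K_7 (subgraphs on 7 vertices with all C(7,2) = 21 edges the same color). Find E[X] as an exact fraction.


Let X = Σ_S X_S over the C(16, 7) = 11440 subsets S of size 7, where X_S = 1 if the K_7 on S is monochromatic.
For a fixed S, the K_7 on S has C(7, 2) = 21 edges. P[all 21 edges red] = (1/2)^21, and likewise for blue, so P[monochromatic] = 2·(1/2)^21 = 2^{1 − 21} = 1/1048576.
Summing: E[X] = C(16, 7) · 2^{1 − 21} = 11440 · 1/1048576 = 715/65536.
Numerically: E[X] ≈ 0.011.

E[X] = C(16,7)·2^(1−C(7,2)) = 715/65536 ≈ 0.011.


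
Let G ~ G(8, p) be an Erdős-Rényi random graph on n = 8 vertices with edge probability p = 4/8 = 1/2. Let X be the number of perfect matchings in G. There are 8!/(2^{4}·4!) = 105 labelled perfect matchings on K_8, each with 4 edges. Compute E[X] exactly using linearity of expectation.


K_8 has 8!/(2^{4}·4!) = 105 labelled perfect matchings.
For each such perfect matching H, let X_H = 1 if all 4 edges of H are present in G. Then P[X_H = 1] = p^{4} = (1/2)^{4} = 1/16.
By linearity: E[X] = Σ_H E[X_H] = 105 · p^{4} = 105 · 1/16 = 105/16.
Numerically: E[X] ≈ 6.56.

E[X] = 105 · (1/2)^{4} = 105/16 ≈ 6.56.


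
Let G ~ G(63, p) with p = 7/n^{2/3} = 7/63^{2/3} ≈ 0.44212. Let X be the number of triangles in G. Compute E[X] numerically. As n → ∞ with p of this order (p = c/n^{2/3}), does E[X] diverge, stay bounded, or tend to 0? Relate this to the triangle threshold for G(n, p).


Number of potential triangles: C(63, 3) = 39711.
Each occurs with probability p³ ≈ (0.44212)³ ≈ 8.6419753e-02.
By linearity: E[X] = C(63, 3)·p³ ≈ 39711 · 8.6419753e-02 ≈ 3431.81481.
Since α = 2/3 < 1, p = c/n^{2/3} ≫ 1/n is above the triangle threshold p ~ 1/n. Asymptotically E[X] ~ (c³/6)·n^{3(1−α)} = (7³/6)·n^{1} → ∞; triangles are abundant w.h.p.

E[X] ≈ 3431.81481; in regime p = Θ(1/n^{2/3}) E[X] diverges (above the triangle threshold p ~ 1/n).


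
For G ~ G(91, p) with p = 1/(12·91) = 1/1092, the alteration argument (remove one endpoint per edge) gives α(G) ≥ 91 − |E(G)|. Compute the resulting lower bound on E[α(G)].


E[|E(G)|] = C(91, 2)·p = 4095 · (1/1092) = 15/4.
E[α(G)] ≥ n − E[|E(G)|] = 91 − 15/4 = 349/4.
Numerically: ≈ 87.250000.
(This is only a lower bound; the true E[α(G)] may be larger.)

E[α(G)] ≥ 349/4 ≈ 87.250000.


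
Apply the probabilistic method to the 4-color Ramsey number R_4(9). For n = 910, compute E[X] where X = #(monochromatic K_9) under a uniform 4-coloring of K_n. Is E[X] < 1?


E[X] = C(910, 9) · 4^{1 − 36} = 1133378248346922788210 · 4^{−35} = 1133378248346922788210/1180591620717411303424.
As a reduced fraction: E[X] = 566689124173461394105/590295810358705651712 ≈ 0.960.
Is E[X] < 1? YES.
Since E[X] < 1, there exists a 4-coloring of K_{910} with no monochromatic K_9; hence R_4(9) > 910.

E[X] = 566689124173461394105/590295810358705651712 ≈ 0.960; E[X] < 1, so R_4(9) > 910.


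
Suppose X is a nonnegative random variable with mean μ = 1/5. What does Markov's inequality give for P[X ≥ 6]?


μ = E[X] = 1/5, a = 6.
Markov: P[X ≥ 6] ≤ μ/a = (1/5)/6 = 1/30.
Numerically: ≈ 0.033333.
(Since a = 6 > μ = 0.200000, the bound 1/30 is < 1 and informative.)

P[X ≥ 6] ≤ 1/30 ≈ 0.033333.


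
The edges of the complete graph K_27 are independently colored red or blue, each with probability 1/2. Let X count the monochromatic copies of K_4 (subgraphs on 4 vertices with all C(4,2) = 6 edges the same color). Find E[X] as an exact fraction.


Let X = Σ_S X_S over the C(27, 4) = 17550 subsets S of size 4, where X_S = 1 if the K_4 on S is monochromatic.
For a fixed S, the K_4 on S has C(4, 2) = 6 edges. P[all 6 edges red] = (1/2)^6, and likewise for blue, so P[monochromatic] = 2·(1/2)^6 = 2^{1 − 6} = 1/32.
By linearity: E[X] = C(27, 4) · 2^{1 − 6} = 17550 · 1/32 = 8775/16.
Numerically: E[X] ≈ 548.4375.

E[X] = C(27,4)·2^(1−C(4,2)) = 8775/16 ≈ 548.4375.


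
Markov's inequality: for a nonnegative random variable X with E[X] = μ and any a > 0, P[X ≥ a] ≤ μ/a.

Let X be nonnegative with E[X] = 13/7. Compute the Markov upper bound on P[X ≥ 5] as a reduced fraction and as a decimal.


μ = E[X] = 13/7, a = 5.
Markov: P[X ≥ 5] ≤ μ/a = (13/7)/5 = 13/35.
Numerically: ≈ 0.37143.
(Since a = 5 > μ = 1.85714, the bound 13/35 is < 1 and informative.)

P[X ≥ 5] ≤ 13/35 ≈ 0.37143.


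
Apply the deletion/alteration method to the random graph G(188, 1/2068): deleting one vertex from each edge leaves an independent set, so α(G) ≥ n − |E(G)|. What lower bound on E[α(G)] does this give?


E[|E(G)|] = C(188, 2)·p = 17578 · (1/2068) = 17/2.
E[α(G)] ≥ n − E[|E(G)|] = 188 − 17/2 = 359/2.
Numerically: ≈ 179.5000.
(This is only a lower bound; the true E[α(G)] may be larger.)

E[α(G)] ≥ 359/2 ≈ 179.5000.


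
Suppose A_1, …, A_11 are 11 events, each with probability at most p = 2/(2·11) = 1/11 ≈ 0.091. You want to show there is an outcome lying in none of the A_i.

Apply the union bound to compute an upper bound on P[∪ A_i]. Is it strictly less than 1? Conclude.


Union bound: P[∪_{i=1}^{11} A_i] ≤ Σ_i P[A_i] ≤ 11·p = 11·(1/11) = 1.
Numerically: 1 ≈ 1.000.
Is 1 < 1? NO.
Since the bound 1 is ≥ 1, the union bound is uninformative here; it does NOT by itself certify existence.

11·p = 1 ≈ 1.000; existence NOT certified by the union bound.


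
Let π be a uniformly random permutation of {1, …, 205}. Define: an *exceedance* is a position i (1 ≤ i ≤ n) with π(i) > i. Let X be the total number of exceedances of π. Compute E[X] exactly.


Write X = Σ_{i=1}^{205} X_i, where X_i = 1_{π(i) > i}.
For each fixed i, π(i) is uniform over {1, …, 205} (marginal of a uniform permutation), so P[π(i) > i] = (n − i)/n. Summing: Σ_{i=1}^{205} (n − i)/n = (0 + 1 + … + 204)/205 = 205(205 − 1)/(2·205) = (205 − 1)/2.
Hence E[X] = Σ_{i=1}^{205} (205 − i)/205 = 102 ≈ 102.00000.

E[X] = 102 = 102.00000.


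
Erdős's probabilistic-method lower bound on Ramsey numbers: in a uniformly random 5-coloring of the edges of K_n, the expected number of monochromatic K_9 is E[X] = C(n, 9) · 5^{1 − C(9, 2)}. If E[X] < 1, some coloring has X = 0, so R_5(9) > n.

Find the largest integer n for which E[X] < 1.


We need C(n, 9) · 5^{1 − 36} < 1, i.e. C(n, 9) < 5^{36 − 1} = 2910383045673370361328125.
Check values of n near the boundary:
  n = 2169: C(2169, 9) = 2879753360044504243499683; 2879753360044504243499683 < 2910383045673370361328125? YES
  n = 2170: C(2170, 9) = 2891746779868845075610510; 2891746779868845075610510 < 2910383045673370361328125? YES
  n = 2171: C(2171, 9) = 2903784578674959601827205; 2903784578674959601827205 < 2910383045673370361328125? YES
  n = 2172: C(2172, 9) = 2915866900084148060642020; 2915866900084148060642020 < 2910383045673370361328125? NO
The largest n with C(n, 9) < 2910383045673370361328125 is n = 2171 (where E[X] = 580756915734991920365441/582076609134674072265625 ≈ 0.9977). Hence R_5(9) > 2171, i.e. R_5(9) ≥ 2172.

Largest n = 2171; hence R_5(9) > 2171.


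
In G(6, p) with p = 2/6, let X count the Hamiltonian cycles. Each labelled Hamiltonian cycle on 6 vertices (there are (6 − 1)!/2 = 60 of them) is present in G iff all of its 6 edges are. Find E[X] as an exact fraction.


K_6 has (6 − 1)!/2 = 60 labelled Hamiltonian cycles.
For each such Hamiltonian cycle H, let X_H = 1 if all 6 edges of H are present in G. Then P[X_H = 1] = p^{6} = (1/3)^{6} = 1/729.
By linearity of expectation: E[X] = Σ_H E[X_H] = 60 · p^{6} = 60 · 1/729 = 20/243.
Numerically: E[X] ≈ 0.0823.

E[X] = 60 · (1/3)^{6} = 20/243 ≈ 0.0823.


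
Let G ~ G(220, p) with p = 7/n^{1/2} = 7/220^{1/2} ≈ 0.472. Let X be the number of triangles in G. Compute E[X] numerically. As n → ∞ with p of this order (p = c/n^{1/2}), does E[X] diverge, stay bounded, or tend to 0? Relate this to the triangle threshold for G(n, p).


Number of potential triangles: C(220, 3) = 1750540.
Each occurs with probability p³ ≈ (0.472)³ ≈ 1.05114e-01.
By linearity: E[X] = C(220, 3)·p³ ≈ 1750540 · 1.05114e-01 ≈ 184006.065.
Since α = 1/2 < 1, p = c/n^{1/2} ≫ 1/n is above the triangle threshold p ~ 1/n. Asymptotically E[X] ~ (c³/6)·n^{3(1−α)} = (7³/6)·n^{1.5} → ∞; triangles are abundant w.h.p.

E[X] ≈ 184006.065; in regime p = Θ(1/n^{1/2}) E[X] diverges (above the triangle threshold p ~ 1/n).


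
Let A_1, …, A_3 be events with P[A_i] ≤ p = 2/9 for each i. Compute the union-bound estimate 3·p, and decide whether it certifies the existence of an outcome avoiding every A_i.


Union bound: P[∪_{i=1}^{3} A_i] ≤ Σ_i P[A_i] ≤ 3·p = 3·(2/9) = 2/3.
Numerically: 2/3 ≈ 0.66667.
Is 2/3 < 1? YES.
Since P[∪ A_i] ≤ 2/3 < 1, the complement has P[∩ A_i^c] ≥ 1 − 2/3 = 1/3 > 0, so some outcome avoids every A_i.

3·p = 2/3 ≈ 0.66667; existence CERTIFIED by the union bound.


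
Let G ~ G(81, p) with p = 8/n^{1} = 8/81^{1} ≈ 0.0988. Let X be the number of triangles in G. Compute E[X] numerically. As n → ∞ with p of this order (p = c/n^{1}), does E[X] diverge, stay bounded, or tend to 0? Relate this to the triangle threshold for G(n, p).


Number of potential triangles: C(81, 3) = 85320.
Each occurs with probability p³ ≈ (0.0988)³ ≈ 9.63418e-04.
By linearity: E[X] = C(81, 3)·p³ ≈ 85320 · 9.63418e-04 ≈ 82.199.
Here α = 1, so p = 8/n is exactly at the triangle threshold p ~ 1/n. Asymptotically E[X] → c³/6 = 8³/6 = 256/3 ≈ 85.333, a bounded constant. In this regime the triangle count is asymptotically Poisson(c³/6).

E[X] ≈ 82.199; in regime p = Θ(1/n^{1}) E[X] stays bounded (at the triangle threshold p ~ 1/n).


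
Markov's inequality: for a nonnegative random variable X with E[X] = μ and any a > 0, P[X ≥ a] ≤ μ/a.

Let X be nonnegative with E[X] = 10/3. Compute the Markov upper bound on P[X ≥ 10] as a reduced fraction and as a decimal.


μ = E[X] = 10/3, a = 10.
Markov: P[X ≥ 10] ≤ μ/a = (10/3)/10 = 1/3.
Numerically: ≈ 0.3333.
(Since a = 10 > μ = 3.3333, the bound 1/3 is < 1 and informative.)

P[X ≥ 10] ≤ 1/3 ≈ 0.3333.


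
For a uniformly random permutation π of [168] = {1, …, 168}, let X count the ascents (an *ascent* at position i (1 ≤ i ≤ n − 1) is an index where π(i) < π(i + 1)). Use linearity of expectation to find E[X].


Write X = Σ X_I over i = 1, …, 167, with X_I the indicator of one ascent.
There are 167 indicators.
For each fixed i, the pair (π(i), π(i+1)) is a uniformly random ordered pair of distinct values from {1, …, 168}; by symmetry P[π(i) < π(i+1)] = 1/2.
By linearity: E[X] = 167 · (1/2) = (168 − 1) · (1/2) = 167/2 ≈ 83.50000.

E[X] = 167/2 = 83.50000.


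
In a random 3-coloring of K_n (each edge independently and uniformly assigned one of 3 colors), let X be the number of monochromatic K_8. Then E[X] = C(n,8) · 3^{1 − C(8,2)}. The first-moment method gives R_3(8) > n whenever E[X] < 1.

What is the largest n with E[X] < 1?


We need C(n, 8) · 3^{1 − 28} < 1, i.e. C(n, 8) < 3^{28 − 1} = 7625597484987.
Check values of n near the boundary:
  n = 155: C(155, 8) = 6876747915675; 6876747915675 < 7625597484987? YES
  n = 156: C(156, 8) = 7248464019225; 7248464019225 < 7625597484987? YES
  n = 157: C(157, 8) = 7637643295425; 7637643295425 < 7625597484987? NO
The largest n with C(n, 8) < 7625597484987 is n = 156 (where E[X] = 805384891025/847288609443 ≈ 0.9505). Hence R_3(8) > 156, i.e. R_3(8) ≥ 157.

Largest n = 156; hence R_3(8) > 156.


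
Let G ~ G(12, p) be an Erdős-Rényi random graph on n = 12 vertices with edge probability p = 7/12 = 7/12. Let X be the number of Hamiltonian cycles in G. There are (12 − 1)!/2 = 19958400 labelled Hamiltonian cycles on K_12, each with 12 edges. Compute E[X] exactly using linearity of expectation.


K_12 has (12 − 1)!/2 = 19958400 labelled Hamiltonian cycles.
For each such Hamiltonian cycle H, let X_H = 1 if all 12 edges of H are present in G. Then P[X_H = 1] = p^{12} = (7/12)^{12} = 13841287201/8916100448256.
By linearity: E[X] = Σ_H E[X_H] = 19958400 · p^{12} = 19958400 · 13841287201/8916100448256 = 26644477861925/859963392.
Numerically: E[X] ≈ 30983.3.

E[X] = 19958400 · (7/12)^{12} = 26644477861925/859963392 ≈ 30983.3.


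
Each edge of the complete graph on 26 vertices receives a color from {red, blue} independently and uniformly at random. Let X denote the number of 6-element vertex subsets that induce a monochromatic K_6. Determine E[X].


Let X = Σ_S X_S over the C(26, 6) = 230230 subsets S of size 6, where X_S = 1 if the K_6 on S is monochromatic.
For a fixed S, the K_6 on S has C(6, 2) = 15 edges. P[all 15 edges red] = (1/2)^15, and likewise for blue, so P[monochromatic] = 2·(1/2)^15 = 2^{1 − 15} = 1/16384.
By linearity of expectation: E[X] = C(26, 6) · 2^{1 − 15} = 230230 · 1/16384 = 115115/8192.
Numerically: E[X] ≈ 14.052.

E[X] = C(26,6)·2^(1−C(6,2)) = 115115/8192 ≈ 14.052.


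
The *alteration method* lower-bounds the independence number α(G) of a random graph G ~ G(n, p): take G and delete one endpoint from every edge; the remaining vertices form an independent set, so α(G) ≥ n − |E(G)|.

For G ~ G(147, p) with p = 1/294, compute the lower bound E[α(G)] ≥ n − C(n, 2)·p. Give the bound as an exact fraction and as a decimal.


E[|E(G)|] = C(147, 2)·p = 10731 · (1/294) = 73/2.
E[α(G)] ≥ n − E[|E(G)|] = 147 − 73/2 = 221/2.
Numerically: ≈ 110.5000.
(This is only a lower bound; the true E[α(G)] may be larger.)

E[α(G)] ≥ 221/2 ≈ 110.5000.


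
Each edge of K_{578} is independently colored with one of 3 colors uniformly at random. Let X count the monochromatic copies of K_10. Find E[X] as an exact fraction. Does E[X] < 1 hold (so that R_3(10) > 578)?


E[X] = C(578, 10) · 3^{1 − 45} = 1060514767274403635480 · 3^{−44} = 1060514767274403635480/984770902183611232881.
As a reduced fraction: E[X] = 1060514767274403635480/984770902183611232881 ≈ 1.07692.
Is E[X] < 1? NO.
Since E[X] ≥ 1, the first-moment bound is inconclusive at n = 578; it does NOT by itself certify R_3(10) > 578.

E[X] = 1060514767274403635480/984770902183611232881 ≈ 1.07692; E[X] ≥ 1; first-moment method inconclusive here.


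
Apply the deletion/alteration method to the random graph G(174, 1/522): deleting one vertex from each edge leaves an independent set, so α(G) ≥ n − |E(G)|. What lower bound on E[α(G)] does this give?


E[|E(G)|] = C(174, 2)·p = 15051 · (1/522) = 173/6.
E[α(G)] ≥ n − E[|E(G)|] = 174 − 173/6 = 871/6.
Numerically: ≈ 145.167.
(This is only a lower bound; the true E[α(G)] may be larger.)

E[α(G)] ≥ 871/6 ≈ 145.167.


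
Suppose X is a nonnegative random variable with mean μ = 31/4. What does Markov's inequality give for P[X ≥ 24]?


μ = E[X] = 31/4, a = 24.
Markov: P[X ≥ 24] ≤ μ/a = (31/4)/24 = 31/96.
Numerically: ≈ 0.32292.
(Since a = 24 > μ = 7.75000, the bound 31/96 is < 1 and informative.)

P[X ≥ 24] ≤ 31/96 ≈ 0.32292.


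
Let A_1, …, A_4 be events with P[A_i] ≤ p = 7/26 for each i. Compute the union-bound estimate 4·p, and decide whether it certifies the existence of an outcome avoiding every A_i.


Union bound: P[∪_{i=1}^{4} A_i] ≤ Σ_i P[A_i] ≤ 4·p = 4·(7/26) = 14/13.
Numerically: 14/13 ≈ 1.07692.
Is 14/13 < 1? NO.
Since the bound 14/13 is ≥ 1, the union bound is uninformative here; it does NOT by itself certify existence.

4·p = 14/13 ≈ 1.07692; existence NOT certified by the union bound.


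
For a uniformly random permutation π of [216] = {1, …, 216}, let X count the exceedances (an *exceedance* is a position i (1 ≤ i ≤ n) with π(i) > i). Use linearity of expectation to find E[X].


Write X = Σ_{i=1}^{216} X_i, where X_i = 1_{π(i) > i}.
For each fixed i, π(i) is uniform over {1, …, 216} (marginal of a uniform permutation), so P[π(i) > i] = (n − i)/n. Summing: Σ_{i=1}^{216} (n − i)/n = (0 + 1 + … + 215)/216 = 216(216 − 1)/(2·216) = (216 − 1)/2.
Hence E[X] = Σ_{i=1}^{216} (216 − i)/216 = 215/2 ≈ 107.500000.

E[X] = 215/2 = 107.500000.


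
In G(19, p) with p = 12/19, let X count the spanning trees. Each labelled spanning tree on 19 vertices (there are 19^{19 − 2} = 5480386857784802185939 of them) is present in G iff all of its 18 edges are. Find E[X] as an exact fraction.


K_19 has 19^{19 − 2} = 5480386857784802185939 labelled spanning trees.
For each such spanning tree H, let X_H = 1 if all 18 edges of H are present in G. Then P[X_H = 1] = p^{18} = (12/19)^{18} = 26623333280885243904/104127350297911241532841.
Summing the indicators: E[X] = Σ_H E[X_H] = 5480386857784802185939 · p^{18} = 5480386857784802185939 · 26623333280885243904/104127350297911241532841 = 26623333280885243904/19.
Numerically: E[X] ≈ 1.4012e+18.

E[X] = 5480386857784802185939 · (12/19)^{18} = 26623333280885243904/19 ≈ 1.4012e+18.
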